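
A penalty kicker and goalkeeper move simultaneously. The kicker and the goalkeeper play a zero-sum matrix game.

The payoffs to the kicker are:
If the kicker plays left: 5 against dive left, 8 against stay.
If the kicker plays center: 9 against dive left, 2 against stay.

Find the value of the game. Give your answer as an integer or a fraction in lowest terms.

Row minima are 5 and 2, so the kicker's maximin is 5; column maxima are 9 and 8, so the goalkeeper's minimax is 8. These differ, so the equilibrium is in mixed strategies.
Let the kicker play left with probability p. The goalkeeper is indifferent when 5p + 9(1−p) = 8p + 2(1−p), giving p = 7/10.
Let the goalkeeper play dive left with probability q. The kicker is indifferent when 5q + 8(1−q) = 9q + 2(1−q), giving q = 3/5.
The value is 5·(3/5) + (8)·(2/5) = 31/5.

31/5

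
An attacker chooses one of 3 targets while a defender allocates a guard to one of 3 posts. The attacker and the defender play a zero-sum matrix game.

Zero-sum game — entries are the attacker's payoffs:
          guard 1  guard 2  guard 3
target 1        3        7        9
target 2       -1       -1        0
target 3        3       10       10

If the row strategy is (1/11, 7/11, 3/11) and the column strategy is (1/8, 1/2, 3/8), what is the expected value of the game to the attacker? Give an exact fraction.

11/4

Against (1/8, 1/2, 3/8), each row's expected payoff is target 1: 29/4; target 2: -5/8; target 3: 73/8.
Taking the (1/11, 7/11, 3/11)-weighted average: (1/11)·(29/4) + (7/11)·(-5/8) + (3/11)·(73/8) = 11/4.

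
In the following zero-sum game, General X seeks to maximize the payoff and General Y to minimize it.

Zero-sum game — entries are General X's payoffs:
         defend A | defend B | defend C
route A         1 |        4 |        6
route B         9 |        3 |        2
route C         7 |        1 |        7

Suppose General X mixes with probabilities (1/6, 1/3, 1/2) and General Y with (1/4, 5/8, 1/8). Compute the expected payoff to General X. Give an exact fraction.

11/3

Against (1/4, 5/8, 1/8), each row's expected payoff is route A: 7/2; route B: 35/8; route C: 13/4.
Taking the (1/6, 1/3, 1/2)-weighted average: (1/6)·(7/2) + (1/3)·(35/8) + (1/2)·(13/4) = 11/3.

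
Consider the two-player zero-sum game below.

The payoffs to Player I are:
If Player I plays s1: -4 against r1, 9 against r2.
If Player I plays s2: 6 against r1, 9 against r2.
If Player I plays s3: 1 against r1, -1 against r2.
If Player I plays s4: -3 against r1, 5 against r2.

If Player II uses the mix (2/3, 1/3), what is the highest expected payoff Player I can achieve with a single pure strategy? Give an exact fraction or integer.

s1: (-4)·(2/3) + (9)·(1/3) = 1/3.
s2: (6)·(2/3) + (9)·(1/3) = 7.
s3: (1)·(2/3) + (-1)·(1/3) = 1/3.
s4: (-3)·(2/3) + (5)·(1/3) = -1/3.
The best pure response is s2 with expected payoff 7.

7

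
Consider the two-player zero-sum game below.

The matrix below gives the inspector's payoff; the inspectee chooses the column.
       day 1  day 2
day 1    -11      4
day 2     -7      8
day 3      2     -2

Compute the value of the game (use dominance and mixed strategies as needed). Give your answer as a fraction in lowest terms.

2/19

Row day 1 is strictly dominated by row day 2, so the inspector never plays it.
The remaining 2×2 game on (day 2, day 3) × (day 1, day 2) has no saddle point. Let the inspector play day 2 with probability p; indifference gives −7p + 2(1−p) = 8p − 2(1−p), so p = 4/19.
Similarly the inspectee's optimal q on day 1 is 10/19, and the value is -7·(10/19) + (8)·(9/19) = 2/19.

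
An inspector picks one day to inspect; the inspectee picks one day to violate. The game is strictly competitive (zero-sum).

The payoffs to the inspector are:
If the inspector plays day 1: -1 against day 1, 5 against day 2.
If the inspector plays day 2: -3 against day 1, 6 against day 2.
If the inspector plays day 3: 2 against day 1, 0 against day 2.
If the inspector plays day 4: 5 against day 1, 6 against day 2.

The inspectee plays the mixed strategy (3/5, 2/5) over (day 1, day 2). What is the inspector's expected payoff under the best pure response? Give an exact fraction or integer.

day 1: (-1)·(3/5) + (5)·(2/5) = 7/5.
day 2: (-3)·(3/5) + (6)·(2/5) = 3/5.
day 3: (2)·(3/5) + (0)·(2/5) = 6/5.
day 4: (5)·(3/5) + (6)·(2/5) = 27/5.
The best pure response is day 4 with expected payoff 27/5.

27/5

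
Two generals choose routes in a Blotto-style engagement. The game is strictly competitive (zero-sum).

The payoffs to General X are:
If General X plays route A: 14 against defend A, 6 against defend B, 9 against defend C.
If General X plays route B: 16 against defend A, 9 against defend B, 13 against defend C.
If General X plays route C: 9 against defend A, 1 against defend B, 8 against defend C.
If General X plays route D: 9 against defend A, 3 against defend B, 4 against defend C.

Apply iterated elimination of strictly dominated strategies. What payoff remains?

Column defend A is strictly dominated by defend B for General Y (6<14, 9<16, 1<9, 3<9); eliminate defend A.
Row route C is strictly dominated by row route A (6>1, 9>8); eliminate route C.
Column defend C is strictly dominated by defend B for General Y (6<9, 9<13, 3<4); eliminate defend C.
Row route A is strictly dominated by row route B (9>6); eliminate route A.
Row route D is strictly dominated by row route B (9>3); eliminate route D.
Only (route B, defend B) remains, with payoff 9.

9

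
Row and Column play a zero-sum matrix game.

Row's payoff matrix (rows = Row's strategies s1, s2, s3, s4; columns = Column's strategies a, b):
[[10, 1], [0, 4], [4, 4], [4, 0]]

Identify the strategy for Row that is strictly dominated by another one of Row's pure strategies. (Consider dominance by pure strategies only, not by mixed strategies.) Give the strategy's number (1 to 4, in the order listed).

Compare s4 with s1: 10 > 4, 1 > 0.
So s1 strictly dominates s4 for Row; s4 is strictly dominated.

4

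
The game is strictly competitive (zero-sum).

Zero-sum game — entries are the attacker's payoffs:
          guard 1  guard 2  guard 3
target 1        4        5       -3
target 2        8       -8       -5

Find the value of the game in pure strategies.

Row minima: -3, -8 → the attacker's maximin is -3.
Column maxima: 8, 5, -3 → the defender's minimax is -3.
They coincide at (target 1, guard 3), so the value is -3.

-3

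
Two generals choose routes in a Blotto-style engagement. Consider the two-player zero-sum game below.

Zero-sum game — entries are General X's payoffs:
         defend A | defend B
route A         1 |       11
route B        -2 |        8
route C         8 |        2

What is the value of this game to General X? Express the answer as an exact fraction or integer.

Row route B is strictly dominated by row route A, so General X never plays it.
The remaining 2×2 game on (route A, route C) × (defend A, defend B) has no saddle point. Let General X play route A with probability p; indifference gives p + 8(1−p) = 11p + 2(1−p), so p = 3/8.
Similarly General Y's optimal q on defend A is 9/16, and the value is 1·(9/16) + (11)·(7/16) = 43/8.

43/8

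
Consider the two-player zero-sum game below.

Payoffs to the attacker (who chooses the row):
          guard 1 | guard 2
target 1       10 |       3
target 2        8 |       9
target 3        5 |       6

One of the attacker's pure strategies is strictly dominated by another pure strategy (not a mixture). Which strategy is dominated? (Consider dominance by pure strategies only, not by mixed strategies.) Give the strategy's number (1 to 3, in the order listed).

Compare target 3 with target 2: 8 > 5, 9 > 6.
So target 2 strictly dominates target 3 for the attacker; target 3 is strictly dominated.

3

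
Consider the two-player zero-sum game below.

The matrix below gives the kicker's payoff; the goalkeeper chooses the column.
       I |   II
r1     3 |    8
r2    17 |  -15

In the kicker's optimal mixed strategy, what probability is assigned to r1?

Row minima are 3 and -15, so the kicker's maximin is 3; column maxima are 17 and 8, so the goalkeeper's minimax is 8. These differ, so the equilibrium is in mixed strategies.
Let the kicker play r1 with probability p. The goalkeeper is indifferent when 3p + 17(1−p) = 8p − 15(1−p), giving p = 32/37.

32/37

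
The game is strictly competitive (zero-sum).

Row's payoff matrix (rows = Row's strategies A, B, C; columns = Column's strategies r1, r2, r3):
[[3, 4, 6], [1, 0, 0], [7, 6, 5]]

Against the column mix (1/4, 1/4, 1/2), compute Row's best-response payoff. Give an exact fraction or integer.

A: (3)·(1/4) + (4)·(1/4) + (6)·(1/2) = 19/4.
B: (1)·(1/4) + (0)·(1/4) + (0)·(1/2) = 1/4.
C: (7)·(1/4) + (6)·(1/4) + (5)·(1/2) = 23/4.
The best pure response is C with expected payoff 23/4.

23/4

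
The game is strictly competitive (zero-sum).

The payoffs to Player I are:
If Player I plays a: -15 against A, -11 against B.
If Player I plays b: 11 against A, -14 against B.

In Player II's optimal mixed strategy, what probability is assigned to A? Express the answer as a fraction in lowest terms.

3/29

Row minima are -15 and -14, so Player I's maximin is -14; column maxima are 11 and -11, so Player II's minimax is -11. These differ, so the equilibrium is in mixed strategies.
Let Player II play A with probability q. Player I is indifferent when −15q − 11(1−q) = 11q − 14(1−q), giving q = 3/29.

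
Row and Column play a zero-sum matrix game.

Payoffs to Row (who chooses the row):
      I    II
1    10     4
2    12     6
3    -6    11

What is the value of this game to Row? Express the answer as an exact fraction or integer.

168/23

Row 1 is strictly dominated by row 2, so Row never plays it.
The remaining 2×2 game on (2, 3) × (I, II) has no saddle point. Let Row play 2 with probability p; indifference gives 12p − 6(1−p) = 6p + 11(1−p), so p = 17/23.
Similarly Column's optimal q on I is 5/23, and the value is 12·(5/23) + (6)·(18/23) = 168/23.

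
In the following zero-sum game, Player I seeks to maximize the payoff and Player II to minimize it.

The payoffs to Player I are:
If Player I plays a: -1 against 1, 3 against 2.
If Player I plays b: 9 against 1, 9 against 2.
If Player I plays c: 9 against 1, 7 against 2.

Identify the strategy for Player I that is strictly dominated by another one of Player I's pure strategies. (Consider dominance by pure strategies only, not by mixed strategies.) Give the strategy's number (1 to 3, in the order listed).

1

Compare a with b: 9 > -1, 9 > 3.
So b strictly dominates a for Player I; a is strictly dominated.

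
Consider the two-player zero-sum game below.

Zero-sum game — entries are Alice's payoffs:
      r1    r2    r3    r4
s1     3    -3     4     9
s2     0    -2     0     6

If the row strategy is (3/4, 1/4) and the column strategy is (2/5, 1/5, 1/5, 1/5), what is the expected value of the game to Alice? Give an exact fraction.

13/5

Against (2/5, 1/5, 1/5, 1/5), each row's expected payoff is s1: 16/5; s2: 4/5.
Taking the (3/4, 1/4)-weighted average: (3/4)·(16/5) + (1/4)·(4/5) = 13/5.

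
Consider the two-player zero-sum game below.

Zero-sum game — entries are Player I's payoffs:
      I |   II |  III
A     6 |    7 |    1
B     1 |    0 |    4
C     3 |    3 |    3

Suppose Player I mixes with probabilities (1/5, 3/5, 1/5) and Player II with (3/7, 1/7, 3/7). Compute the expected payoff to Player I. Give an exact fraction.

94/35

Against (3/7, 1/7, 3/7), each row's expected payoff is A: 4; B: 15/7; C: 3.
Taking the (1/5, 3/5, 1/5)-weighted average: (1/5)·(4) + (3/5)·(15/7) + (1/5)·(3) = 94/35.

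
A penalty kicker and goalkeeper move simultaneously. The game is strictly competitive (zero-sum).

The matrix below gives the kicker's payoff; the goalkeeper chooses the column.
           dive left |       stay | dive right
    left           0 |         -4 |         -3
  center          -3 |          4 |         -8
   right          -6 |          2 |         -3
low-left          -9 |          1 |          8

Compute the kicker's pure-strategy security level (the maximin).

The worst-case payoff for each row is left: -4, center: -8, right: -6, low-left: -9.
The best of these is -4.

-4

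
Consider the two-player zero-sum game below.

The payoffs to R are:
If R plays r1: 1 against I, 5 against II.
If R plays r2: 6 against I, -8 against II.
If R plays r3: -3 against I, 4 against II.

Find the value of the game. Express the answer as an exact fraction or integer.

Row r3 is strictly dominated by row r1, so R never plays it.
The remaining 2×2 game on (r1, r2) × (I, II) has no saddle point. Let R play r1 with probability p; indifference gives p + 6(1−p) = 5p − 8(1−p), so p = 7/9.
Similarly C's optimal q on I is 13/18, and the value is 1·(13/18) + (5)·(5/18) = 19/9.

19/9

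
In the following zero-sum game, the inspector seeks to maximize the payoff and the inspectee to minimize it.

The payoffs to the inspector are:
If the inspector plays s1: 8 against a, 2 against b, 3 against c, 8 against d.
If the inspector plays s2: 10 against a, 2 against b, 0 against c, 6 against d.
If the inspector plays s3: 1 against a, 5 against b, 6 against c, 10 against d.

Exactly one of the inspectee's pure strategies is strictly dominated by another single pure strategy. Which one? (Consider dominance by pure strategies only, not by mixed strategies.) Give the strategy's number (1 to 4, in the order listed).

4

The inspectee prefers columns that give the inspector less. Compare d with b: 2 < 8, 2 < 6, 5 < 10.
So b strictly dominates d for the inspectee; d is strictly dominated.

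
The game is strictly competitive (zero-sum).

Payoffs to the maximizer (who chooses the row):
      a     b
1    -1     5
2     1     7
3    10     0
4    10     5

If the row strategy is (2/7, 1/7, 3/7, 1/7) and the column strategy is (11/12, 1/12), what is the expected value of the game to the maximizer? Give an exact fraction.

Against (11/12, 1/12), each row's expected payoff is 1: -1/2; 2: 3/2; 3: 55/6; 4: 115/12.
Taking the (2/7, 1/7, 3/7, 1/7)-weighted average: (2/7)·(-1/2) + (1/7)·(3/2) + (3/7)·(55/6) + (1/7)·(115/12) = 451/84.

451/84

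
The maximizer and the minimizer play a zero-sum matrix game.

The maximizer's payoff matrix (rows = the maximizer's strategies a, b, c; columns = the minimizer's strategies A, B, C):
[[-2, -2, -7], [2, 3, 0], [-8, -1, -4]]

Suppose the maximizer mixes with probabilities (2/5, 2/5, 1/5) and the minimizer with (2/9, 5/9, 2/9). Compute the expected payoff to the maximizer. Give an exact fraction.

Against (2/9, 5/9, 2/9), each row's expected payoff is a: -28/9; b: 19/9; c: -29/9.
Taking the (2/5, 2/5, 1/5)-weighted average: (2/5)·(-28/9) + (2/5)·(19/9) + (1/5)·(-29/9) = -47/45.

-47/45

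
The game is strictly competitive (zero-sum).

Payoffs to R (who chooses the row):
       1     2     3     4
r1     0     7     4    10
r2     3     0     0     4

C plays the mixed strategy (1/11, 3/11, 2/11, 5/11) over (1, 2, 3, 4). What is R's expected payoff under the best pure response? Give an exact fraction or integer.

r1: (0)·(1/11) + (7)·(3/11) + (4)·(2/11) + (10)·(5/11) = 79/11.
r2: (3)·(1/11) + (0)·(3/11) + (0)·(2/11) + (4)·(5/11) = 23/11.
The best pure response is r1 with expected payoff 79/11.

79/11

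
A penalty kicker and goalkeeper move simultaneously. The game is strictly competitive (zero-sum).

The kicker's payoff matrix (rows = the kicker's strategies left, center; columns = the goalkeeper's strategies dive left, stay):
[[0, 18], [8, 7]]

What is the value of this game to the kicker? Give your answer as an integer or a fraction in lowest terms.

Row minima are 0 and 7, so the kicker's maximin is 7; column maxima are 8 and 18, so the goalkeeper's minimax is 8. These differ, so the equilibrium is in mixed strategies.
Let the kicker play left with probability p. The goalkeeper is indifferent when 8(1−p) = 18p + 7(1−p), giving p = 1/19.
Let the goalkeeper play dive left with probability q. The kicker is indifferent when 18(1−q) = 8q + 7(1−q), giving q = 11/19.
The value is 0·(11/19) + (18)·(8/19) = 144/19.

144/19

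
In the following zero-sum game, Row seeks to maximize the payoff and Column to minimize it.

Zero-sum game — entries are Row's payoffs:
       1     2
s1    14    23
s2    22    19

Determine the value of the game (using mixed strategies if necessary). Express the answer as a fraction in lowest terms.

Row minima are 14 and 19, so Row's maximin is 19; column maxima are 22 and 23, so Column's minimax is 22. These differ, so the equilibrium is in mixed strategies.
Let Row play s1 with probability p. Column is indifferent when 14p + 22(1−p) = 23p + 19(1−p), giving p = 1/4.
Let Column play 1 with probability q. Row is indifferent when 14q + 23(1−q) = 22q + 19(1−q), giving q = 1/3.
The value is 14·(1/3) + (23)·(2/3) = 20.

20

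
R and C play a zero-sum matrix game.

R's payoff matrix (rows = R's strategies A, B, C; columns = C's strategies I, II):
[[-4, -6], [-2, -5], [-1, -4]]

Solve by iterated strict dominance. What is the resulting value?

-4

Column I is strictly dominated by II for C (-6<-4, -5<-2, -4<-1); eliminate I.
Row A is strictly dominated by row B (-5>-6); eliminate A.
Row B is strictly dominated by row C (-4>-5); eliminate B.
Only (C, II) remains, with payoff -4.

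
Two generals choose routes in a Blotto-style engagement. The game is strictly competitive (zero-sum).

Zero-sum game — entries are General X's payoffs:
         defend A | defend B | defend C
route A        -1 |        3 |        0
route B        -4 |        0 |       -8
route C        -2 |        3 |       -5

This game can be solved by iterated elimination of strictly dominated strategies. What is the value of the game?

-1

Column defend B is strictly dominated by defend A for General Y (-1<3, -4<0, -2<3); eliminate defend B.
Row route B is strictly dominated by row route A (-1>-4, 0>-8); eliminate route B.
Row route C is strictly dominated by row route A (-1>-2, 0>-5); eliminate route C.
Column defend C is strictly dominated by defend A for General Y (-1<0); eliminate defend C.
Only (route A, defend A) remains, with payoff -1.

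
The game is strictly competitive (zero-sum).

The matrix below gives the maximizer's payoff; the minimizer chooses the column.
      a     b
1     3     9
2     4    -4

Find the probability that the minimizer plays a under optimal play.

13/14

Row minima are 3 and -4, so the maximizer's maximin is 3; column maxima are 4 and 9, so the minimizer's minimax is 4. These differ, so the equilibrium is in mixed strategies.
Let the minimizer play a with probability q. The maximizer is indifferent when 3q + 9(1−q) = 4q − 4(1−q), giving q = 13/14.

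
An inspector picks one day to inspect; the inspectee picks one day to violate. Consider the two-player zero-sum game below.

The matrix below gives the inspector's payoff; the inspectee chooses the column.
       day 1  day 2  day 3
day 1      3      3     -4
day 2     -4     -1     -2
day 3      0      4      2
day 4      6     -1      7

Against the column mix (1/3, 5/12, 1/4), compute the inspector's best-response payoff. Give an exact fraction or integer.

day 1: (3)·(1/3) + (3)·(5/12) + (-4)·(1/4) = 5/4.
day 2: (-4)·(1/3) + (-1)·(5/12) + (-2)·(1/4) = -9/4.
day 3: (0)·(1/3) + (4)·(5/12) + (2)·(1/4) = 13/6.
day 4: (6)·(1/3) + (-1)·(5/12) + (7)·(1/4) = 10/3.
The best pure response is day 4 with expected payoff 10/3.

10/3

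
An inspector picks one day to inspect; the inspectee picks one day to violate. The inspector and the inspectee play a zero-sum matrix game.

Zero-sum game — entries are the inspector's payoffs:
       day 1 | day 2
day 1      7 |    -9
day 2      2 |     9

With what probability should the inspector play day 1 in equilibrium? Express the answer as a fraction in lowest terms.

Row minima are -9 and 2, so the inspector's maximin is 2; column maxima are 7 and 9, so the inspectee's minimax is 7. These differ, so the equilibrium is in mixed strategies.
Let the inspector play day 1 with probability p. The inspectee is indifferent when 7p + 2(1−p) = −9p + 9(1−p), giving p = 7/23.

7/23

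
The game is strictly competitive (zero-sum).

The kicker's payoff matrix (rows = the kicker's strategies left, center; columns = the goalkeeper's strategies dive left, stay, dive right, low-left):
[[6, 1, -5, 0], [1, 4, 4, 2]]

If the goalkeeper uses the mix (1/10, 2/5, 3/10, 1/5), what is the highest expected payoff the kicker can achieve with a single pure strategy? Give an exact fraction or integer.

left: (6)·(1/10) + (1)·(2/5) + (-5)·(3/10) + (0)·(1/5) = -1/2.
center: (1)·(1/10) + (4)·(2/5) + (4)·(3/10) + (2)·(1/5) = 33/10.
The best pure response is center with expected payoff 33/10.

33/10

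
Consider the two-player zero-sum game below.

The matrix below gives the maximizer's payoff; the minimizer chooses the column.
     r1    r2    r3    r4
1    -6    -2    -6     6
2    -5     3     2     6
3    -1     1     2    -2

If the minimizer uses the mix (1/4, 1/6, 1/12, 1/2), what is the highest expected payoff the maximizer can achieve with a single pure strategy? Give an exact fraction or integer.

1: (-6)·(1/4) + (-2)·(1/6) + (-6)·(1/12) + (6)·(1/2) = 2/3.
2: (-5)·(1/4) + (3)·(1/6) + (2)·(1/12) + (6)·(1/2) = 29/12.
3: (-1)·(1/4) + (1)·(1/6) + (2)·(1/12) + (-2)·(1/2) = -11/12.
The best pure response is 2 with expected payoff 29/12.

29/12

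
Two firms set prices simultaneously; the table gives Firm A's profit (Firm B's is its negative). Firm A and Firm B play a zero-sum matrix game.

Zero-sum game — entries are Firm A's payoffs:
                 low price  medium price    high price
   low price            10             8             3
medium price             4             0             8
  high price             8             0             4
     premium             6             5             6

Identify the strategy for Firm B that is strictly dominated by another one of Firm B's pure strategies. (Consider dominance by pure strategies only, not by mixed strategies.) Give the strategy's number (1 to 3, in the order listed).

1

Firm B prefers columns that give Firm A less. Compare low price with medium price: 8 < 10, 0 < 4, 0 < 8, 5 < 6.
So medium price strictly dominates low price for Firm B; low price is strictly dominated.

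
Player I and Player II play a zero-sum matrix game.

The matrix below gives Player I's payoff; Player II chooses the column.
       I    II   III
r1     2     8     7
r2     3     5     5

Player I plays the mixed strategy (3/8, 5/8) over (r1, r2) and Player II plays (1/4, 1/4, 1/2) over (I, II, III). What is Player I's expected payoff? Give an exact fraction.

81/16

Against (1/4, 1/4, 1/2), each row's expected payoff is r1: 6; r2: 9/2.
Taking the (3/8, 5/8)-weighted average: (3/8)·(6) + (5/8)·(9/2) = 81/16.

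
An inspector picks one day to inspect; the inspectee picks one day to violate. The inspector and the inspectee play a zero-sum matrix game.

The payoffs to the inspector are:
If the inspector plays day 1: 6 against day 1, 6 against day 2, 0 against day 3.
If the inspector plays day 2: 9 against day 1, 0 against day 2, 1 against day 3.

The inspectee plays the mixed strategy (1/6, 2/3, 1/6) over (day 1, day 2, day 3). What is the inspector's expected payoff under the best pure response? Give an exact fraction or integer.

5

day 1: (6)·(1/6) + (6)·(2/3) + (0)·(1/6) = 5.
day 2: (9)·(1/6) + (0)·(2/3) + (1)·(1/6) = 5/3.
The best pure response is day 1 with expected payoff 5.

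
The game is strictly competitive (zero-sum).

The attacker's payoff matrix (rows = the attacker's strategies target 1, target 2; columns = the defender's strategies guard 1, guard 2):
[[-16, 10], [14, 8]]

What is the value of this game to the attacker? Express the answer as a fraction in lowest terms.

67/8

Row minima are -16 and 8, so the attacker's maximin is 8; column maxima are 14 and 10, so the defender's minimax is 10. These differ, so the equilibrium is in mixed strategies.
Let the attacker play target 1 with probability p. The defender is indifferent when −16p + 14(1−p) = 10p + 8(1−p), giving p = 3/16.
Let the defender play guard 1 with probability q. The attacker is indifferent when −16q + 10(1−q) = 14q + 8(1−q), giving q = 1/16.
The value is -16·(1/16) + (10)·(15/16) = 67/8.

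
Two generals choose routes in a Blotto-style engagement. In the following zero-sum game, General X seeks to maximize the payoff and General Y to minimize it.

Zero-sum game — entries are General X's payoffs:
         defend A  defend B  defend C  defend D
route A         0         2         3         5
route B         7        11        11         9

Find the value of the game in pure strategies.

Row minima: 0, 7 → General X's maximin is 7.
Column maxima: 7, 11, 11, 9 → General Y's minimax is 7.
They coincide at (route B, defend A), so the value is 7.

7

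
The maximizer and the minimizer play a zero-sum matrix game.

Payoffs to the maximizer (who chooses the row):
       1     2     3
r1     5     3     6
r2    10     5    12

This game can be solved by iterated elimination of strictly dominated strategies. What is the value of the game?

5

Column 3 is strictly dominated by 1 for the minimizer (5<6, 10<12); eliminate 3.
Column 1 is strictly dominated by 2 for the minimizer (3<5, 5<10); eliminate 1.
Row r1 is strictly dominated by row r2 (5>3); eliminate r1.
Only (r2, 2) remains, with payoff 5.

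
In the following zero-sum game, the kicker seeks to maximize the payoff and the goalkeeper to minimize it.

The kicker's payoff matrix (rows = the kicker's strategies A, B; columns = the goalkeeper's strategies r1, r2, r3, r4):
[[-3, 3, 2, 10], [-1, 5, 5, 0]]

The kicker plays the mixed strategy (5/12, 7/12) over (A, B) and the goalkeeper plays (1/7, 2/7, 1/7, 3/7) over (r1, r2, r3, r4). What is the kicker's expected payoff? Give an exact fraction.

Against (1/7, 2/7, 1/7, 3/7), each row's expected payoff is A: 5; B: 2.
Taking the (5/12, 7/12)-weighted average: (5/12)·(5) + (7/12)·(2) = 13/4.

13/4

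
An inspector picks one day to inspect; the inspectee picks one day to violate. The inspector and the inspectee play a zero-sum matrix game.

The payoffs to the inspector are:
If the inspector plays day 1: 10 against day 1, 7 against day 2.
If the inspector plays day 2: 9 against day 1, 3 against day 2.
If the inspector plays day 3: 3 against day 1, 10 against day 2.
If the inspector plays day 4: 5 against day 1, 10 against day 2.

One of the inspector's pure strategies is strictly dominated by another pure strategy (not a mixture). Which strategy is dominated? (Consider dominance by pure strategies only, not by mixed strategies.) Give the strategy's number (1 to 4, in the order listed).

Compare day 2 with day 1: 10 > 9, 7 > 3.
So day 1 strictly dominates day 2 for the inspector; day 2 is strictly dominated.

2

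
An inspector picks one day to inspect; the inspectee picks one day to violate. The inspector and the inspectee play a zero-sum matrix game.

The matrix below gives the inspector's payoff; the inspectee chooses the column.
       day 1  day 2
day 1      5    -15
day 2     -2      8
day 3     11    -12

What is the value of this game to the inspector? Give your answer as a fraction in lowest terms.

Row day 1 is strictly dominated by row day 3, so the inspector never plays it.
The remaining 2×2 game on (day 2, day 3) × (day 1, day 2) has no saddle point. Let the inspector play day 2 with probability p; indifference gives −2p + 11(1−p) = 8p − 12(1−p), so p = 23/33.
Similarly the inspectee's optimal q on day 1 is 20/33, and the value is -2·(20/33) + (8)·(13/33) = 64/33.

64/33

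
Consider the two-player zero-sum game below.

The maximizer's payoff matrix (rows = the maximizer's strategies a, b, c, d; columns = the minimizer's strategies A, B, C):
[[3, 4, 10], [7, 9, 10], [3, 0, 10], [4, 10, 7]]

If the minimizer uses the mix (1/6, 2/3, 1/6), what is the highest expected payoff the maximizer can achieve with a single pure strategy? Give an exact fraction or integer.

a: (3)·(1/6) + (4)·(2/3) + (10)·(1/6) = 29/6.
b: (7)·(1/6) + (9)·(2/3) + (10)·(1/6) = 53/6.
c: (3)·(1/6) + (0)·(2/3) + (10)·(1/6) = 13/6.
d: (4)·(1/6) + (10)·(2/3) + (7)·(1/6) = 17/2.
The best pure response is b with expected payoff 53/6.

53/6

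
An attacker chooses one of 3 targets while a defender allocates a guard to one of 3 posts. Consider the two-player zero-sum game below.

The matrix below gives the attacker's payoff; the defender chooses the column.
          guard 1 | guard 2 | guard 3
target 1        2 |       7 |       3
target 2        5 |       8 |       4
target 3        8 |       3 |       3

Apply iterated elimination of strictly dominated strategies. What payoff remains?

Row target 1 is strictly dominated by row target 2 (5>2, 8>7, 4>3); eliminate target 1.
Column guard 1 is strictly dominated by guard 3 for the defender (4<5, 3<8); eliminate guard 1.
Row target 3 is strictly dominated by row target 2 (8>3, 4>3); eliminate target 3.
Column guard 2 is strictly dominated by guard 3 for the defender (4<8); eliminate guard 2.
Only (target 2, guard 3) remains, with payoff 4.

4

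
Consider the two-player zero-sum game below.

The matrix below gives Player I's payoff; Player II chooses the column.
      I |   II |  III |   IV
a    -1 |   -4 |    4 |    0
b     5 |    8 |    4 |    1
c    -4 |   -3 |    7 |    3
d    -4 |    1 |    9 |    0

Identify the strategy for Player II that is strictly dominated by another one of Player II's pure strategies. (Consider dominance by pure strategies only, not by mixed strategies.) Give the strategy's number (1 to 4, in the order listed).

3

Player II prefers columns that give Player I less. Compare III with IV: 0 < 4, 1 < 4, 3 < 7, 0 < 9.
So IV strictly dominates III for Player II; III is strictly dominated.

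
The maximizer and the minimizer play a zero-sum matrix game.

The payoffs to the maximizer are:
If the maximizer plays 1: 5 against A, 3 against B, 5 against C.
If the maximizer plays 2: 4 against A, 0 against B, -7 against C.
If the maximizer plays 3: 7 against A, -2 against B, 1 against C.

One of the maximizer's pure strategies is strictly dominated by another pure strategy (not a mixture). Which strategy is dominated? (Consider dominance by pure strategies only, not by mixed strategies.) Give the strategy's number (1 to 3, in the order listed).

Compare 2 with 1: 5 > 4, 3 > 0, 5 > -7.
So 1 strictly dominates 2 for the maximizer; 2 is strictly dominated.

2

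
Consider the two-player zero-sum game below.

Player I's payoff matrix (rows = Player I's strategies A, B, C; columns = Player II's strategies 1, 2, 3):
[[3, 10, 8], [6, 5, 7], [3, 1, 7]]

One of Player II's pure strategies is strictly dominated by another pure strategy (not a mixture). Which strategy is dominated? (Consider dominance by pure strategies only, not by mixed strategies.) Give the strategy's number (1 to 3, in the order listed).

3

Player II prefers columns that give Player I less. Compare 3 with 1: 3 < 8, 6 < 7, 3 < 7.
So 1 strictly dominates 3 for Player II; 3 is strictly dominated.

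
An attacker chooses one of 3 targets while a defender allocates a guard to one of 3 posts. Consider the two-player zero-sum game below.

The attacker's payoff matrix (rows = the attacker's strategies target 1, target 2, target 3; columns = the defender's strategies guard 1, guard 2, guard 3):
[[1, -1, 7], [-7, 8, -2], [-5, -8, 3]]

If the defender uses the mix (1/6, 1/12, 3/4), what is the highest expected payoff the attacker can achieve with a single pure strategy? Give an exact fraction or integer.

target 1: (1)·(1/6) + (-1)·(1/12) + (7)·(3/4) = 16/3.
target 2: (-7)·(1/6) + (8)·(1/12) + (-2)·(3/4) = -2.
target 3: (-5)·(1/6) + (-8)·(1/12) + (3)·(3/4) = 3/4.
The best pure response is target 1 with expected payoff 16/3.

16/3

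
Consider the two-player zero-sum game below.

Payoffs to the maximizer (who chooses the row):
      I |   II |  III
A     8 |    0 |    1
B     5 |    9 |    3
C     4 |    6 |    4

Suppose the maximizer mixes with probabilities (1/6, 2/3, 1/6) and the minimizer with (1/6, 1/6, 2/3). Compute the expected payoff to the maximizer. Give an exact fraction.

71/18

Against (1/6, 1/6, 2/3), each row's expected payoff is A: 2; B: 13/3; C: 13/3.
Taking the (1/6, 2/3, 1/6)-weighted average: (1/6)·(2) + (2/3)·(13/3) + (1/6)·(13/3) = 71/18.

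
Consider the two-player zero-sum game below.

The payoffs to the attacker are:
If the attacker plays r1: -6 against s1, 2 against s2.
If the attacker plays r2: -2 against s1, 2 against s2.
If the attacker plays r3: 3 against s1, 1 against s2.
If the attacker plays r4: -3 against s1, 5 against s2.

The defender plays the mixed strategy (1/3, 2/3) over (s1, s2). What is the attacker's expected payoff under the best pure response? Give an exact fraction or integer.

r1: (-6)·(1/3) + (2)·(2/3) = -2/3.
r2: (-2)·(1/3) + (2)·(2/3) = 2/3.
r3: (3)·(1/3) + (1)·(2/3) = 5/3.
r4: (-3)·(1/3) + (5)·(2/3) = 7/3.
The best pure response is r4 with expected payoff 7/3.

7/3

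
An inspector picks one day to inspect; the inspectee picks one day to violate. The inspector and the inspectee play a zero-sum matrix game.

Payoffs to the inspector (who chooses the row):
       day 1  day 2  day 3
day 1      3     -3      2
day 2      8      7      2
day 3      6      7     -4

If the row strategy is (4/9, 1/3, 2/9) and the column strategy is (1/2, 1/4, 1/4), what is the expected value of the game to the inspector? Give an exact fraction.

125/36

Against (1/2, 1/4, 1/4), each row's expected payoff is day 1: 5/4; day 2: 25/4; day 3: 15/4.
Taking the (4/9, 1/3, 2/9)-weighted average: (4/9)·(5/4) + (1/3)·(25/4) + (2/9)·(15/4) = 125/36.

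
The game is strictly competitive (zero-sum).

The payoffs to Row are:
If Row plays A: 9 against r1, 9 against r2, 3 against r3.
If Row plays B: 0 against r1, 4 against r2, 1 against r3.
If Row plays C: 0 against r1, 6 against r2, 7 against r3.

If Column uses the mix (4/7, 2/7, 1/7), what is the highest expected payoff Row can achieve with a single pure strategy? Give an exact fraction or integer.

A: (9)·(4/7) + (9)·(2/7) + (3)·(1/7) = 57/7.
B: (0)·(4/7) + (4)·(2/7) + (1)·(1/7) = 9/7.
C: (0)·(4/7) + (6)·(2/7) + (7)·(1/7) = 19/7.
The best pure response is A with expected payoff 57/7.

57/7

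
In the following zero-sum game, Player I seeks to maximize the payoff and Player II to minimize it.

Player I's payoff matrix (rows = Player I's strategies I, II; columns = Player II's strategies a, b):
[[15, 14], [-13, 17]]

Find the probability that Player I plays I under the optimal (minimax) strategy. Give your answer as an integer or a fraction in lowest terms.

Row minima are 14 and -13, so Player I's maximin is 14; column maxima are 15 and 17, so Player II's minimax is 15. These differ, so the equilibrium is in mixed strategies.
Let Player I play I with probability p. Player II is indifferent when 15p − 13(1−p) = 14p + 17(1−p), giving p = 30/31.

30/31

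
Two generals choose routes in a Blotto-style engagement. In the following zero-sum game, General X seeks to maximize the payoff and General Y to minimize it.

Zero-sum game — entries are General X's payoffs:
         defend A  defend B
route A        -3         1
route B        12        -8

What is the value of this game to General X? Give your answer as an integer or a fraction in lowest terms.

-1/2

Row minima are -3 and -8, so General X's maximin is -3; column maxima are 12 and 1, so General Y's minimax is 1. These differ, so the equilibrium is in mixed strategies.
Let General X play route A with probability p. General Y is indifferent when −3p + 12(1−p) = p − 8(1−p), giving p = 5/6.
Let General Y play defend A with probability q. General X is indifferent when −3q + (1−q) = 12q − 8(1−q), giving q = 3/8.
The value is -3·(3/8) + (1)·(5/8) = -1/2.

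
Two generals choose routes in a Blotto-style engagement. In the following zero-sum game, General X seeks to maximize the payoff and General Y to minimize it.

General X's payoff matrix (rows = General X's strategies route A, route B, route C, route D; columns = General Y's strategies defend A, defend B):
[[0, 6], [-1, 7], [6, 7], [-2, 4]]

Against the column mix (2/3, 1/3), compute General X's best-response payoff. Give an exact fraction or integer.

route A: (0)·(2/3) + (6)·(1/3) = 2.
route B: (-1)·(2/3) + (7)·(1/3) = 5/3.
route C: (6)·(2/3) + (7)·(1/3) = 19/3.
route D: (-2)·(2/3) + (4)·(1/3) = 0.
The best pure response is route C with expected payoff 19/3.

19/3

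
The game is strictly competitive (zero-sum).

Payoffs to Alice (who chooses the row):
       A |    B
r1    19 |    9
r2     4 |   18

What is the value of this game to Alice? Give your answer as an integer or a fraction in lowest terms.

Row minima are 9 and 4, so Alice's maximin is 9; column maxima are 19 and 18, so Bob's minimax is 18. These differ, so the equilibrium is in mixed strategies.
Let Alice play r1 with probability p. Bob is indifferent when 19p + 4(1−p) = 9p + 18(1−p), giving p = 7/12.
Let Bob play A with probability q. Alice is indifferent when 19q + 9(1−q) = 4q + 18(1−q), giving q = 3/8.
The value is 19·(3/8) + (9)·(5/8) = 51/4.

51/4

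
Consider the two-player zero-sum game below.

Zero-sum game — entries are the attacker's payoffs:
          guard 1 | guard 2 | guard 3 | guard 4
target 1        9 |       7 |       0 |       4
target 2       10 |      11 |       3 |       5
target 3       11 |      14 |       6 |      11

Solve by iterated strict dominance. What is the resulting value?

6

Row target 2 is strictly dominated by row target 3 (11>10, 14>11, 6>3, 11>5); eliminate target 2.
Column guard 2 is strictly dominated by guard 3 for the defender (0<7, 6<14); eliminate guard 2.
Column guard 4 is strictly dominated by guard 3 for the defender (0<4, 6<11); eliminate guard 4.
Column guard 1 is strictly dominated by guard 3 for the defender (0<9, 6<11); eliminate guard 1.
Row target 1 is strictly dominated by row target 3 (6>0); eliminate target 1.
Only (target 3, guard 3) remains, with payoff 6.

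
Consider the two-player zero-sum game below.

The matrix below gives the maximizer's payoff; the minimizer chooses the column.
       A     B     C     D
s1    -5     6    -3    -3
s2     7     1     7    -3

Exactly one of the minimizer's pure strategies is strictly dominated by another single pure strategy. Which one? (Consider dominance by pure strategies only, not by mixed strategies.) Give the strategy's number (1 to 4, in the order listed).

The minimizer prefers columns that give the maximizer less. Compare B with D: -3 < 6, -3 < 1.
So D strictly dominates B for the minimizer; B is strictly dominated.

2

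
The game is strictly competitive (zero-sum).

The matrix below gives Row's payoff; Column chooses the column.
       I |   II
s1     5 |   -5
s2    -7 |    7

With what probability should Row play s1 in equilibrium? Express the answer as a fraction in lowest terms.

Row minima are -5 and -7, so Row's maximin is -5; column maxima are 5 and 7, so Column's minimax is 5. These differ, so the equilibrium is in mixed strategies.
Let Row play s1 with probability p. Column is indifferent when 5p − 7(1−p) = −5p + 7(1−p), giving p = 7/12.

7/12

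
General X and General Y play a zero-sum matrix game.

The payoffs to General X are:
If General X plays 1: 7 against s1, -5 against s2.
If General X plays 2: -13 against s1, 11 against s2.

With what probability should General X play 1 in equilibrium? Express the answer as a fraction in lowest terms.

2/3

Row minima are -5 and -13, so General X's maximin is -5; column maxima are 7 and 11, so General Y's minimax is 7. These differ, so the equilibrium is in mixed strategies.
Let General X play 1 with probability p. General Y is indifferent when 7p − 13(1−p) = −5p + 11(1−p), giving p = 2/3.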